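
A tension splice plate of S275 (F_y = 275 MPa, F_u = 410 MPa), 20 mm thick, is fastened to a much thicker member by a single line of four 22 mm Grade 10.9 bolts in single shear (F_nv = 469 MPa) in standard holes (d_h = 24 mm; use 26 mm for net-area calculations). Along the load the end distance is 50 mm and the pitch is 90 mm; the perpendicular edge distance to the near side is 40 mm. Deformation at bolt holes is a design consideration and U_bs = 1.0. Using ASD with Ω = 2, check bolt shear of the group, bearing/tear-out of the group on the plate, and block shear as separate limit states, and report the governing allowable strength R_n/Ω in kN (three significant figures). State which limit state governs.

Bolt shear: A_b = π·22²/4 = 380.1 mm²; R_n = 469 × 380.1 × 4 × 1 / 1000 = 713.1 kN → 713.1 / 2 = 357 kN.
Bearing: edge l_c = 38, r_n = 373.9 kN; interior l_c = 66, r_n = 433 kN; R_n = 373.9 + 3·433 = 1673 kN → 836 kN.
Block shear: A_gv = 6400, A_nv = 4580, A_nt = 540 mm²; R_n = min(0.6F_uA_nv, 0.6F_yA_gv) + U_bs·F_u·A_nt = 1277 kN → 639 kN.
Bolt shear governs: 357 kN.

357 kN (bolt shear governs)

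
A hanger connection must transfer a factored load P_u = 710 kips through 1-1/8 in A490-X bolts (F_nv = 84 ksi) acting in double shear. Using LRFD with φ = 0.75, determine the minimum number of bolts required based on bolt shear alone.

A_b = π·1.125²/4 = 0.994 in².
Per-bolt design strength φR_n = 0.75 × 84 × 0.994 × 2 = 125.2 kips.
n ≥ 710 / 125.2 = 5.669 → use 6 bolts.

6 bolts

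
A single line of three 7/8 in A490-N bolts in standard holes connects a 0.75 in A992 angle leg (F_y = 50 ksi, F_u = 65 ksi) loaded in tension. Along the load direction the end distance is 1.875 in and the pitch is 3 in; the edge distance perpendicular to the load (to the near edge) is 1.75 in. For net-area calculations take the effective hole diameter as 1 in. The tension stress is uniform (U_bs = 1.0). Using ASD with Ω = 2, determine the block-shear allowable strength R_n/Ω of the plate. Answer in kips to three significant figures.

Shear plane L_v = 1.875 + 2·3 = 7.875 in; A_gv = 7.875 × 0.75 = 5.906 in².
A_nv = (7.875 − 2.5·1) × 0.75 = 4.031 in².
A_nt = (1.75 − 0.5·1) × 0.75 = 0.9375 in².
0.6 F_u A_nv = 157.2 kips; 0.6 F_y A_gv = 177.2 kips → shear rupture governs the shear term.
R_n = 157.2 + 1.0 × 65 × 0.9375 = 218.2 kips.
Allowable strength R_n/Ω = 218.2 / 2 = 109 kips.

109 kips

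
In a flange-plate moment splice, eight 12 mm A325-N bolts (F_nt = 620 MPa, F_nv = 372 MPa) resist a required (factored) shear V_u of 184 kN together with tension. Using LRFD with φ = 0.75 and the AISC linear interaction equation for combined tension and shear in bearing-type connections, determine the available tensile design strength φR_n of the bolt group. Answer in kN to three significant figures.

240 kN

A_b = π·12²/4 = 113.1 mm²; f_rv = 184 × 1000 / (8 × 113.1) = 203.4 MPa.
F'_nt = 1.3 F_nt − (F_nt / φF_nv) f_rv = 1.3·620 − (620/(0.75·372))·203.4 = 354.1 MPa, capped at F_nt → F'_nt = 354.1 MPa.
R_n = F'_nt · A_b · n = 354.1 × 113.1 × 8 / 1000 = 320.4 kN.
Design strength φR_n = 0.75 × 320.4 = 240 kN.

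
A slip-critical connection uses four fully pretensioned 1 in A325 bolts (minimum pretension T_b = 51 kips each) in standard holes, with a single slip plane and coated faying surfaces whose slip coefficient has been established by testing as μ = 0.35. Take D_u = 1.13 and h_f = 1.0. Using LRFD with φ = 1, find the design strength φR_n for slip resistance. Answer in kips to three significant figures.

R_n = μ · D_u · h_f · T_b · n_s · n_b = 0.35 × 1.13 × 1.0 × 51 × 1 × 4 = 80.68 kips.
Design strength φR_n = 1 × 80.68 = 80.7 kips.

80.7 kips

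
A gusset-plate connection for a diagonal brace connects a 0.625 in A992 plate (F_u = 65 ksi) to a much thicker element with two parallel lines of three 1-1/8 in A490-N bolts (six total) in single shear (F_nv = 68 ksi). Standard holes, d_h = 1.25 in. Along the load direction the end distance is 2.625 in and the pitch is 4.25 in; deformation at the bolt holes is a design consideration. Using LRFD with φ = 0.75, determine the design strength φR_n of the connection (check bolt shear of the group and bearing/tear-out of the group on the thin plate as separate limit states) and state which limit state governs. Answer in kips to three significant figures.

304 kips (bolt shear governs)

Bolt shear: A_b = π·1.125²/4 = 0.994 in²; R_n = 68 × 0.994 × 6 × 1 = 405.6 kips → 0.75 × 405.6 = 304 kips.
Bearing (1.2 l_c t F_u ≤ 2.4 d t F_u): upper limit = 2.4·1.125·0.625·65 = 109.7 kips.
  Edge l_c = 2.625 − 1.25/2 = 2 → r_n = 97.5 kips; interior l_c = 4.25 − 1.25 = 3 → r_n = 109.7 kips.
  R_n,bearing = 2·97.5 + 4·109.7 = 633.8 kips → 0.75 × 633.8 = 475 kips.
Bolt shear governs: 304 kips.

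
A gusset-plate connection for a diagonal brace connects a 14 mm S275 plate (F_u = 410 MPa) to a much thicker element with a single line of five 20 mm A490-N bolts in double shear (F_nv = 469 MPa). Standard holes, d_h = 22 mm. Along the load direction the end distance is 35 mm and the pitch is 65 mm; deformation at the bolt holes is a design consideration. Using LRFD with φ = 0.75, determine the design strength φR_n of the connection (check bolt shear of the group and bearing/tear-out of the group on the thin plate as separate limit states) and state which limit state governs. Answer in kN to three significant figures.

951 kN (bearing governs)

Bolt shear: A_b = π·20²/4 = 314.2 mm²; R_n = 469 × 314.2 × 5 × 2 / 1000 = 1473 kN → 0.75 × 1473 = 1110 kN.
Bearing (1.2 l_c t F_u ≤ 2.4 d t F_u): upper limit = 2.4·20·14·410 / 1000 = 275.5 kN.
  Edge l_c = 35 − 22/2 = 24 → r_n = 165.3 kN; interior l_c = 65 − 22 = 43 → r_n = 275.5 kN.
  R_n,bearing = 1·165.3 + 4·275.5 = 1267 kN → 0.75 × 1267 = 951 kN.
Bearing governs: 951 kN.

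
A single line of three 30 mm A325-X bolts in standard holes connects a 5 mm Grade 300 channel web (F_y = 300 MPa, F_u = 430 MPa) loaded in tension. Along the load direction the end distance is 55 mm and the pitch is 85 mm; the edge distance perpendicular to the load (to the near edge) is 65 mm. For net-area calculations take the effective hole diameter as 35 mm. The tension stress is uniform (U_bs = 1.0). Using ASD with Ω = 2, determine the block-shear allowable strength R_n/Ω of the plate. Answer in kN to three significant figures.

140 kN

Shear plane L_v = 55 + 2·85 = 225 mm; A_gv = 225 × 5 = 1125 mm².
A_nv = (225 − 2.5·35) × 5 = 687.5 mm².
A_nt = (65 − 0.5·35) × 5 = 237.5 mm².
0.6 F_u A_nv = 177.4 kN; 0.6 F_y A_gv = 202.5 kN → shear rupture governs the shear term.
R_n = 177.4 + 1.0 × 430 × 237.5 / 1000 = 279.5 kN.
Allowable strength R_n/Ω = 279.5 / 2 = 140 kN.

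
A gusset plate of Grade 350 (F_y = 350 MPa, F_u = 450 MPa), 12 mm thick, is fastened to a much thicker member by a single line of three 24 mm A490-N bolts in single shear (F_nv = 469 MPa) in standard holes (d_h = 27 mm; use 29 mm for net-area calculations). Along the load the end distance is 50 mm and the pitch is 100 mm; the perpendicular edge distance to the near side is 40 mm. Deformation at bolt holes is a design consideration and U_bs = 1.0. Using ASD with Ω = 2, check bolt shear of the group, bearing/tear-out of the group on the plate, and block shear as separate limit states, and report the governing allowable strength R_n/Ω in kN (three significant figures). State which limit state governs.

Bolt shear: A_b = π·24²/4 = 452.4 mm²; R_n = 469 × 452.4 × 3 × 1 / 1000 = 636.5 kN → 636.5 / 2 = 318 kN.
Bearing: edge l_c = 36.5, r_n = 236.5 kN; interior l_c = 73, r_n = 311 kN; R_n = 236.5 + 2·311 = 858.6 kN → 429 kN.
Block shear: A_gv = 3000, A_nv = 2130, A_nt = 306 mm²; R_n = min(0.6F_uA_nv, 0.6F_yA_gv) + U_bs·F_u·A_nt = 712.8 kN → 356 kN.
Bolt shear governs: 318 kN.

318 kN (bolt shear governs)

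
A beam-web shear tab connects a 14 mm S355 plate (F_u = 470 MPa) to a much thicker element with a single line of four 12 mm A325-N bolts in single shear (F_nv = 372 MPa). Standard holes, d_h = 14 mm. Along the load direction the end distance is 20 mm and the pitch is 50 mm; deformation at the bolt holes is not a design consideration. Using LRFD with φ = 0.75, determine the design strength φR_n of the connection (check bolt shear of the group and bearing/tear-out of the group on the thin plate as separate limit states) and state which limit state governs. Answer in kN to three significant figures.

126 kN (bolt shear governs)

Bolt shear: A_b = π·12²/4 = 113.1 mm²; R_n = 372 × 113.1 × 4 × 1 / 1000 = 168.3 kN → 0.75 × 168.3 = 126 kN.
Bearing (1.5 l_c t F_u ≤ 3.0 d t F_u): upper limit = 3.0·12·14·470 / 1000 = 236.9 kN.
  Edge l_c = 20 − 14/2 = 13 → r_n = 128.3 kN; interior l_c = 50 − 14 = 36 → r_n = 236.9 kN.
  R_n,bearing = 1·128.3 + 3·236.9 = 839 kN → 0.75 × 839 = 629 kN.
Bolt shear governs: 126 kN.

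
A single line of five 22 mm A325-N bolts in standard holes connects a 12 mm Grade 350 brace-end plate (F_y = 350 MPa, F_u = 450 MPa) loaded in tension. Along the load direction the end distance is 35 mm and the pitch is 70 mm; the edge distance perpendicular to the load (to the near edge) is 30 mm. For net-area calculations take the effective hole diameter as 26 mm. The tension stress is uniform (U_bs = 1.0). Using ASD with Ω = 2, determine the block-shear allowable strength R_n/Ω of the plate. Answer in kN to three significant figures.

Shear plane L_v = 35 + 4·70 = 315 mm; A_gv = 315 × 12 = 3780 mm².
A_nv = (315 − 4.5·26) × 12 = 2376 mm².
A_nt = (30 − 0.5·26) × 12 = 204 mm².
0.6 F_u A_nv = 641.5 kN; 0.6 F_y A_gv = 793.8 kN → shear rupture governs the shear term.
R_n = 641.5 + 1.0 × 450 × 204 / 1000 = 733.3 kN.
Allowable strength R_n/Ω = 733.3 / 2 = 367 kN.

367 kN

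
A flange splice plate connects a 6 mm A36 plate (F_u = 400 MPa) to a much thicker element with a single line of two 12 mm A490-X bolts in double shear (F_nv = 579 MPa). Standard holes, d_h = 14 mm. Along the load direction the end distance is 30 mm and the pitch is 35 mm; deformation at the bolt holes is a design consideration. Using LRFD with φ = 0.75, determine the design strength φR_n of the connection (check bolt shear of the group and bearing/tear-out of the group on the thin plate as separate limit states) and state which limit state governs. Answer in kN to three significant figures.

Bolt shear: A_b = π·12²/4 = 113.1 mm²; R_n = 579 × 113.1 × 2 × 2 / 1000 = 261.9 kN → 0.75 × 261.9 = 196 kN.
Bearing (1.2 l_c t F_u ≤ 2.4 d t F_u): upper limit = 2.4·12·6·400 / 1000 = 69.12 kN.
  Edge l_c = 30 − 14/2 = 23 → r_n = 66.24 kN; interior l_c = 35 − 14 = 21 → r_n = 60.48 kN.
  R_n,bearing = 1·66.24 + 1·60.48 = 126.7 kN → 0.75 × 126.7 = 95 kN.
Bearing governs: 95 kN.

95 kN (bearing governs)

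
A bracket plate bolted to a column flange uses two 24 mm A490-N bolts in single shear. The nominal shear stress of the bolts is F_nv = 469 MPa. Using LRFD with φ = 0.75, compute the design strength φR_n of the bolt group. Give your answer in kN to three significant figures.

318 kN

A_b = π × 24² / 4 = 452.4 mm².
R_n = F_nv · A_b · n · n_s = 469 × 452.4 × 2 × 1 / 1000 = 424.3 kN.
Design strength φR_n = 0.75 × 424.3 = 318 kN.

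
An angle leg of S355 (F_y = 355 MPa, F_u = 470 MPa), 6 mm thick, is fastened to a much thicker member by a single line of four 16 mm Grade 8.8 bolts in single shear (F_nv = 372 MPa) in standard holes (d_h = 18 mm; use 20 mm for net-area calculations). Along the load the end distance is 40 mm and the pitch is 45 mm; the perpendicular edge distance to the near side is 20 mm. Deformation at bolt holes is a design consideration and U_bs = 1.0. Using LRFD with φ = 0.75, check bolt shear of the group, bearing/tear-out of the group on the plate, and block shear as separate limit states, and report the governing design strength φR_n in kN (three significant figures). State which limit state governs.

154 kN (block shear governs)

Bolt shear: A_b = π·16²/4 = 201.1 mm²; R_n = 372 × 201.1 × 4 × 1 / 1000 = 299.2 kN → 0.75 × 299.2 = 224 kN.
Bearing: edge l_c = 31, r_n = 104.9 kN; interior l_c = 27, r_n = 91.37 kN; R_n = 104.9 + 3·91.37 = 379 kN → 284 kN.
Block shear: A_gv = 1050, A_nv = 630, A_nt = 60 mm²; R_n = min(0.6F_uA_nv, 0.6F_yA_gv) + U_bs·F_u·A_nt = 205.9 kN → 154 kN.
Block shear governs: 154 kN.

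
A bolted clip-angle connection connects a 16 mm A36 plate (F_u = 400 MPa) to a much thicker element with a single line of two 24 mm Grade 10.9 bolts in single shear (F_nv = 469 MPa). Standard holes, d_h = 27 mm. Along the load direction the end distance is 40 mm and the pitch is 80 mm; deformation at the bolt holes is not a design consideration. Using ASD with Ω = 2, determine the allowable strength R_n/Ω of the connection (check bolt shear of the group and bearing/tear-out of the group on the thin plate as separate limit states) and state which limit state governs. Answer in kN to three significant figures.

212 kN (bolt shear governs)

Bolt shear: A_b = π·24²/4 = 452.4 mm²; R_n = 469 × 452.4 × 2 × 1 / 1000 = 424.3 kN → 424.3 / 2 = 212 kN.
Bearing (1.5 l_c t F_u ≤ 3.0 d t F_u): upper limit = 3.0·24·16·400 / 1000 = 460.8 kN.
  Edge l_c = 40 − 27/2 = 26.5 → r_n = 254.4 kN; interior l_c = 80 − 27 = 53 → r_n = 460.8 kN.
  R_n,bearing = 1·254.4 + 1·460.8 = 715.2 kN → 715.2 / 2 = 358 kN.
Bolt shear governs: 212 kN.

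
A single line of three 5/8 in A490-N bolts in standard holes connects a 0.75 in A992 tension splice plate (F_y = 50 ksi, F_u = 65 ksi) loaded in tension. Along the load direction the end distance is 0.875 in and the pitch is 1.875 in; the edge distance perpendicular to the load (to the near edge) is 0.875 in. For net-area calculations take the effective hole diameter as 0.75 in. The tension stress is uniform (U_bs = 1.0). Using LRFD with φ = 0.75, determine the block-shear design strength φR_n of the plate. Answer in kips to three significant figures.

Shear plane L_v = 0.875 + 2·1.875 = 4.625 in; A_gv = 4.625 × 0.75 = 3.469 in².
A_nv = (4.625 − 2.5·0.75) × 0.75 = 2.062 in².
A_nt = (0.875 − 0.5·0.75) × 0.75 = 0.375 in².
0.6 F_u A_nv = 80.44 kips; 0.6 F_y A_gv = 104.1 kips → shear rupture governs the shear term.
R_n = 80.44 + 1.0 × 65 × 0.375 = 104.8 kips.
Design strength φR_n = 0.75 × 104.8 = 78.6 kips.

78.6 kips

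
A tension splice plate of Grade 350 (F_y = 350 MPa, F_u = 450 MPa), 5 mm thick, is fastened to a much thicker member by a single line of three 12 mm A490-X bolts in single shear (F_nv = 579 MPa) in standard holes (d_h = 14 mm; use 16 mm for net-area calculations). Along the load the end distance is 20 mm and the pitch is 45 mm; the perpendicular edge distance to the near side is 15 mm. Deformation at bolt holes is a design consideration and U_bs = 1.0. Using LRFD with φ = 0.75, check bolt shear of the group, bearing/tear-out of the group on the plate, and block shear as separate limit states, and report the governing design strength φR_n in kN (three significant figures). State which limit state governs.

82.7 kN (block shear governs)

Bolt shear: A_b = π·12²/4 = 113.1 mm²; R_n = 579 × 113.1 × 3 × 1 / 1000 = 196.5 kN → 0.75 × 196.5 = 147 kN.
Bearing: edge l_c = 13, r_n = 35.1 kN; interior l_c = 31, r_n = 64.8 kN; R_n = 35.1 + 2·64.8 = 164.7 kN → 124 kN.
Block shear: A_gv = 550, A_nv = 350, A_nt = 35 mm²; R_n = min(0.6F_uA_nv, 0.6F_yA_gv) + U_bs·F_u·A_nt = 110.2 kN → 82.7 kN.
Block shear governs: 82.7 kN.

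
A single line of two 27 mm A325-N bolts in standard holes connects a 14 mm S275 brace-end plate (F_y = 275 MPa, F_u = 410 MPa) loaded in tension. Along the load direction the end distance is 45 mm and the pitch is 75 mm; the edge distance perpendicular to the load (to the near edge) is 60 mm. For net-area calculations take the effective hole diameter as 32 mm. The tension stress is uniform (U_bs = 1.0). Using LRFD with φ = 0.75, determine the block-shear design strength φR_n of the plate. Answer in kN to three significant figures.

Shear plane L_v = 45 + 1·75 = 120 mm; A_gv = 120 × 14 = 1680 mm².
A_nv = (120 − 1.5·32) × 14 = 1008 mm².
A_nt = (60 − 0.5·32) × 14 = 616 mm².
0.6 F_u A_nv = 248 kN; 0.6 F_y A_gv = 277.2 kN → shear rupture governs the shear term.
R_n = 248 + 1.0 × 410 × 616 / 1000 = 500.5 kN.
Design strength φR_n = 0.75 × 500.5 = 375 kN.

375 kN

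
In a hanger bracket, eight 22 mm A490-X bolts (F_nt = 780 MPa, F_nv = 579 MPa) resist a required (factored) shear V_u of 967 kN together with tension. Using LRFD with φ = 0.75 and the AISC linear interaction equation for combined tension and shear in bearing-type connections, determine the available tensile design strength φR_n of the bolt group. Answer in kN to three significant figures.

1010 kN

A_b = π·22²/4 = 380.1 mm²; f_rv = 967 × 1000 / (8 × 380.1) = 318 MPa.
F'_nt = 1.3 F_nt − (F_nt / φF_nv) f_rv = 1.3·780 − (780/(0.75·579))·318 = 442.8 MPa, capped at F_nt → F'_nt = 442.8 MPa.
R_n = F'_nt · A_b · n = 442.8 × 380.1 × 8 / 1000 = 1347 kN.
Design strength φR_n = 0.75 × 1347 = 1010 kN.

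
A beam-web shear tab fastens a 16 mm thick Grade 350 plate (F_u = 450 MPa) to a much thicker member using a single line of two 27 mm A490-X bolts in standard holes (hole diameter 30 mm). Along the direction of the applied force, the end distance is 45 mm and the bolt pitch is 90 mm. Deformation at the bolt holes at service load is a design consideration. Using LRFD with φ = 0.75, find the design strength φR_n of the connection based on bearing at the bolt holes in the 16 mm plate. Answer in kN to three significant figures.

544 kN

Per bolt r_n = 1.2 l_c t F_u ≤ 2.4 d t F_u; upper limit = 2.4 × 27 × 16 × 450 / 1000 = 466.6 kN.
Edge bolt: l_c = 45 − 30/2 = 30 mm → 1.2 × 30 × 16 × 450 / 1000 = 259.2 → r_n = 259.2 kN.
Interior bolts: l_c = 90 − 30 = 60 mm → 1.2 × 60 × 16 × 450 / 1000 = 518.4 → r_n = 466.6 kN.
R_n = 1 × 259.2 + 1 × 466.6 = 725.8 kN.
Design strength φR_n = 0.75 × 725.8 = 544 kN.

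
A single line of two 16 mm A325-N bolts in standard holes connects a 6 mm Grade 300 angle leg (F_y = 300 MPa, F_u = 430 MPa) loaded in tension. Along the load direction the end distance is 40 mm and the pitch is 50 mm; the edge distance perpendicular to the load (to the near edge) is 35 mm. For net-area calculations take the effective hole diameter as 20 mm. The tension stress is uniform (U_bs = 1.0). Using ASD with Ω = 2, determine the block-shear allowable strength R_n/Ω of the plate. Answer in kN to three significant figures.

78.7 kN

Shear plane L_v = 40 + 1·50 = 90 mm; A_gv = 90 × 6 = 540 mm².
A_nv = (90 − 1.5·20) × 6 = 360 mm².
A_nt = (35 − 0.5·20) × 6 = 150 mm².
0.6 F_u A_nv = 92.88 kN; 0.6 F_y A_gv = 97.2 kN → shear rupture governs the shear term.
R_n = 92.88 + 1.0 × 430 × 150 / 1000 = 157.4 kN.
Allowable strength R_n/Ω = 157.4 / 2 = 78.7 kN.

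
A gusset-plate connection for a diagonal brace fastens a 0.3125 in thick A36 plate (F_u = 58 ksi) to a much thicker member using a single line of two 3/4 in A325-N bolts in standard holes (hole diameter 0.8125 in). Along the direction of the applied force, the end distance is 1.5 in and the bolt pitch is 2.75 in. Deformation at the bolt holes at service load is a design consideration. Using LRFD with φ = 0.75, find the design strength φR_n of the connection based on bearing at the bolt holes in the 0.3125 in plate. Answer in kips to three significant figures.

42.3 kips

Per bolt r_n = 1.2 l_c t F_u ≤ 2.4 d t F_u; upper limit = 2.4 × 0.75 × 0.3125 × 58 = 32.62 kips.
Edge bolt: l_c = 1.5 − 0.8125/2 = 1.094 in → 1.2 × 1.094 × 0.3125 × 58 = 23.79 → r_n = 23.79 kips.
Interior bolts: l_c = 2.75 − 0.8125 = 1.938 in → 1.2 × 1.938 × 0.3125 × 58 = 42.14 → r_n = 32.62 kips.
R_n = 1 × 23.79 + 1 × 32.62 = 56.41 kips.
Design strength φR_n = 0.75 × 56.41 = 42.3 kips.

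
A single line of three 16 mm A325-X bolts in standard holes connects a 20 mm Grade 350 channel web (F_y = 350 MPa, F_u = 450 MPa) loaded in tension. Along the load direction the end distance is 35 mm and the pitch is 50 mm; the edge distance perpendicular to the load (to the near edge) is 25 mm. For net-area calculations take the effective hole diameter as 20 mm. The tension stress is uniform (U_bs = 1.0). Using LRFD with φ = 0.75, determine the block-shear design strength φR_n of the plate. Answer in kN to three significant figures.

446 kN

Shear plane L_v = 35 + 2·50 = 135 mm; A_gv = 135 × 20 = 2700 mm².
A_nv = (135 − 2.5·20) × 20 = 1700 mm².
A_nt = (25 − 0.5·20) × 20 = 300 mm².
0.6 F_u A_nv = 459 kN; 0.6 F_y A_gv = 567 kN → shear rupture governs the shear term.
R_n = 459 + 1.0 × 450 × 300 / 1000 = 594 kN.
Design strength φR_n = 0.75 × 594 = 446 kN.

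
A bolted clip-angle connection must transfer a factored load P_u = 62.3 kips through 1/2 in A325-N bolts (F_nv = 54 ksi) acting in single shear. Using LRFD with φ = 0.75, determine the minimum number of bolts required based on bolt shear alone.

8 bolts

A_b = π·0.5²/4 = 0.1963 in².
Per-bolt design strength φR_n = 0.75 × 54 × 0.1963 × 1 = 7.952 kips.
n ≥ 62.3 / 7.952 = 7.834 → use 8 bolts.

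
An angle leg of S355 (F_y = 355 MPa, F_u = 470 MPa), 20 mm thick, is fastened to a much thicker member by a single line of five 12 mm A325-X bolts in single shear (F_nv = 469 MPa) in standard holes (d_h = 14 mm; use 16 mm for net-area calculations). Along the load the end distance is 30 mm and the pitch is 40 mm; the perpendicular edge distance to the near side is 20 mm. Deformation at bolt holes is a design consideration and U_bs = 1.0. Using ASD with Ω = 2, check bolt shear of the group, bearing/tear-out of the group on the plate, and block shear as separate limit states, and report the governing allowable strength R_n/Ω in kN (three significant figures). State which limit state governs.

133 kN (bolt shear governs)

Bolt shear: A_b = π·12²/4 = 113.1 mm²; R_n = 469 × 113.1 × 5 × 1 / 1000 = 265.2 kN → 265.2 / 2 = 133 kN.
Bearing: edge l_c = 23, r_n = 259.4 kN; interior l_c = 26, r_n = 270.7 kN; R_n = 259.4 + 4·270.7 = 1342 kN → 671 kN.
Block shear: A_gv = 3800, A_nv = 2360, A_nt = 240 mm²; R_n = min(0.6F_uA_nv, 0.6F_yA_gv) + U_bs·F_u·A_nt = 778.3 kN → 389 kN.
Bolt shear governs: 133 kN.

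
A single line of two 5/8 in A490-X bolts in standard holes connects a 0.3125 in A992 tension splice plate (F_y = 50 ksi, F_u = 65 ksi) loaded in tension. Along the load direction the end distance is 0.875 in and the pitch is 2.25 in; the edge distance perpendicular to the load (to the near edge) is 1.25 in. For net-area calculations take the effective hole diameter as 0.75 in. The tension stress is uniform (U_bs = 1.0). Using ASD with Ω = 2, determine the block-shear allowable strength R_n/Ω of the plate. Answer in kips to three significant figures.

Shear plane L_v = 0.875 + 1·2.25 = 3.125 in; A_gv = 3.125 × 0.3125 = 0.9766 in².
A_nv = (3.125 − 1.5·0.75) × 0.3125 = 0.625 in².
A_nt = (1.25 − 0.5·0.75) × 0.3125 = 0.2734 in².
0.6 F_u A_nv = 24.38 kips; 0.6 F_y A_gv = 29.3 kips → shear rupture governs the shear term.
R_n = 24.38 + 1.0 × 65 × 0.2734 = 42.15 kips.
Allowable strength R_n/Ω = 42.15 / 2 = 21.1 kips.

21.1 kips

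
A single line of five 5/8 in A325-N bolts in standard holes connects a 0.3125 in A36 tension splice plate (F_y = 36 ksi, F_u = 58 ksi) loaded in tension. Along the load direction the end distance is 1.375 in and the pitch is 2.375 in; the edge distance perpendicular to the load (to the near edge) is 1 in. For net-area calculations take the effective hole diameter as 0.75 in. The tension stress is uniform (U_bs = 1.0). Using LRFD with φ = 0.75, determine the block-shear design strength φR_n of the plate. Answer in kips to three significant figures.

Shear plane L_v = 1.375 + 4·2.375 = 10.88 in; A_gv = 10.88 × 0.3125 = 3.398 in².
A_nv = (10.88 − 4.5·0.75) × 0.3125 = 2.344 in².
A_nt = (1 − 0.5·0.75) × 0.3125 = 0.1953 in².
0.6 F_u A_nv = 81.56 kips; 0.6 F_y A_gv = 73.41 kips → shear yielding governs the shear term.
R_n = 73.41 + 1.0 × 58 × 0.1953 = 84.73 kips.
Design strength φR_n = 0.75 × 84.73 = 63.6 kips.

63.6 kips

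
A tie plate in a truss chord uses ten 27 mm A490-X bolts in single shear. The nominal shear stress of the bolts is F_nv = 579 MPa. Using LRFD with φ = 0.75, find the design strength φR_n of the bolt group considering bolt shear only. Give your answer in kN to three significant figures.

2490 kN

A_b = π × 27² / 4 = 572.6 mm².
R_n = F_nv · A_b · n · n_s = 579 × 572.6 × 10 × 1 / 1000 = 3315 kN.
Design strength φR_n = 0.75 × 3315 = 2490 kN.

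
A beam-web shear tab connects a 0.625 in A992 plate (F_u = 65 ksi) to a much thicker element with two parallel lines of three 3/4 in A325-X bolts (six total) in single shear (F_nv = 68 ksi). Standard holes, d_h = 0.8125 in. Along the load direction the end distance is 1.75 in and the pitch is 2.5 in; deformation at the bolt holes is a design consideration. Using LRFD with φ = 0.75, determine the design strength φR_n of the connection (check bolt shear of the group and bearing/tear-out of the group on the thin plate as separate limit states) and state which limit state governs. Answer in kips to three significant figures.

Bolt shear: A_b = π·0.75²/4 = 0.4418 in²; R_n = 68 × 0.4418 × 6 × 1 = 180.2 kips → 0.75 × 180.2 = 135 kips.
Bearing (1.2 l_c t F_u ≤ 2.4 d t F_u): upper limit = 2.4·0.75·0.625·65 = 73.12 kips.
  Edge l_c = 1.75 − 0.8125/2 = 1.344 → r_n = 65.51 kips; interior l_c = 2.5 − 0.8125 = 1.688 → r_n = 73.12 kips.
  R_n,bearing = 2·65.51 + 4·73.12 = 423.5 kips → 0.75 × 423.5 = 318 kips.
Bolt shear governs: 135 kips.

135 kips (bolt shear governs)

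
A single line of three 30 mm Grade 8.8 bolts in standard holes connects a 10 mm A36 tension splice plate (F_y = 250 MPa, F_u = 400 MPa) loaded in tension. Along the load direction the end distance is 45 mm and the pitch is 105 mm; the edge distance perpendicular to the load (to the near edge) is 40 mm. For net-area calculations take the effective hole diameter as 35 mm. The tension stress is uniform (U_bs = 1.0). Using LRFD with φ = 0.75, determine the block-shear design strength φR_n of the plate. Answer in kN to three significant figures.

354 kN

Shear plane L_v = 45 + 2·105 = 255 mm; A_gv = 255 × 10 = 2550 mm².
A_nv = (255 − 2.5·35) × 10 = 1675 mm².
A_nt = (40 − 0.5·35) × 10 = 225 mm².
0.6 F_u A_nv = 402 kN; 0.6 F_y A_gv = 382.5 kN → shear yielding governs the shear term.
R_n = 382.5 + 1.0 × 400 × 225 / 1000 = 472.5 kN.
Design strength φR_n = 0.75 × 472.5 = 354 kN.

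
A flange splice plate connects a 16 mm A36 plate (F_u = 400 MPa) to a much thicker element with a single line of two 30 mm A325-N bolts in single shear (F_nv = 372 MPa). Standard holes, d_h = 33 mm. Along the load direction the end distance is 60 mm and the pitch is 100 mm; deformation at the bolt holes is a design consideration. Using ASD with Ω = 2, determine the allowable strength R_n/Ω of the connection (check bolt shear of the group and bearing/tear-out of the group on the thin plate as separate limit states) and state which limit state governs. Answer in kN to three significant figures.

263 kN (bolt shear governs)

Bolt shear: A_b = π·30²/4 = 706.9 mm²; R_n = 372 × 706.9 × 2 × 1 / 1000 = 525.9 kN → 525.9 / 2 = 263 kN.
Bearing (1.2 l_c t F_u ≤ 2.4 d t F_u): upper limit = 2.4·30·16·400 / 1000 = 460.8 kN.
  Edge l_c = 60 − 33/2 = 43.5 → r_n = 334.1 kN; interior l_c = 100 − 33 = 67 → r_n = 460.8 kN.
  R_n,bearing = 1·334.1 + 1·460.8 = 794.9 kN → 794.9 / 2 = 397 kN.
Bolt shear governs: 263 kN.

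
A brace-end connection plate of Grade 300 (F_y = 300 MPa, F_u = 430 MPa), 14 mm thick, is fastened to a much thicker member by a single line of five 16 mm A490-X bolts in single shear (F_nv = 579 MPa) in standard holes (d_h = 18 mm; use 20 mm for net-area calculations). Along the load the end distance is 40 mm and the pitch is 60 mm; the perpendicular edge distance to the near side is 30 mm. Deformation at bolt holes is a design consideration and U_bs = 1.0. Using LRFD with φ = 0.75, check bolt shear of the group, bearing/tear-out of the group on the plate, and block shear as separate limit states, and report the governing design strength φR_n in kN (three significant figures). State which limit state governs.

Bolt shear: A_b = π·16²/4 = 201.1 mm²; R_n = 579 × 201.1 × 5 × 1 / 1000 = 582.1 kN → 0.75 × 582.1 = 437 kN.
Bearing: edge l_c = 31, r_n = 223.9 kN; interior l_c = 42, r_n = 231.2 kN; R_n = 223.9 + 4·231.2 = 1149 kN → 861 kN.
Block shear: A_gv = 3920, A_nv = 2660, A_nt = 280 mm²; R_n = min(0.6F_uA_nv, 0.6F_yA_gv) + U_bs·F_u·A_nt = 806.7 kN → 605 kN.
Bolt shear governs: 437 kN.

437 kN (bolt shear governs)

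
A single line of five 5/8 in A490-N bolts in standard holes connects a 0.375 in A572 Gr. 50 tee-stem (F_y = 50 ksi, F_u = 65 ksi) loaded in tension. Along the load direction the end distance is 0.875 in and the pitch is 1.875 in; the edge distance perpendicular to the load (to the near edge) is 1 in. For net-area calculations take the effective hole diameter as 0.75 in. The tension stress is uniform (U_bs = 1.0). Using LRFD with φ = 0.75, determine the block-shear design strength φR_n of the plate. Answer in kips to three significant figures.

Shear plane L_v = 0.875 + 4·1.875 = 8.375 in; A_gv = 8.375 × 0.375 = 3.141 in².
A_nv = (8.375 − 4.5·0.75) × 0.375 = 1.875 in².
A_nt = (1 − 0.5·0.75) × 0.375 = 0.2344 in².
0.6 F_u A_nv = 73.12 kips; 0.6 F_y A_gv = 94.22 kips → shear rupture governs the shear term.
R_n = 73.12 + 1.0 × 65 × 0.2344 = 88.36 kips.
Design strength φR_n = 0.75 × 88.36 = 66.3 kips.

66.3 kips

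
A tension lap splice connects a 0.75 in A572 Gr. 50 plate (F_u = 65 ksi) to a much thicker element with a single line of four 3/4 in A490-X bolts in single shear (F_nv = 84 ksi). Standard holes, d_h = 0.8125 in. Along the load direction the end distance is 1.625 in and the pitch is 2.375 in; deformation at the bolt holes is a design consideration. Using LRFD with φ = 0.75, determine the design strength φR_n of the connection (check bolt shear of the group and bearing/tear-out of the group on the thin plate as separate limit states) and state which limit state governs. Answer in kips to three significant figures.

Bolt shear: A_b = π·0.75²/4 = 0.4418 in²; R_n = 84 × 0.4418 × 4 × 1 = 148.4 kips → 0.75 × 148.4 = 111 kips.
Bearing (1.2 l_c t F_u ≤ 2.4 d t F_u): upper limit = 2.4·0.75·0.75·65 = 87.75 kips.
  Edge l_c = 1.625 − 0.8125/2 = 1.219 → r_n = 71.3 kips; interior l_c = 2.375 − 0.8125 = 1.562 → r_n = 87.75 kips.
  R_n,bearing = 1·71.3 + 3·87.75 = 334.5 kips → 0.75 × 334.5 = 251 kips.
Bolt shear governs: 111 kips.

111 kips (bolt shear governs)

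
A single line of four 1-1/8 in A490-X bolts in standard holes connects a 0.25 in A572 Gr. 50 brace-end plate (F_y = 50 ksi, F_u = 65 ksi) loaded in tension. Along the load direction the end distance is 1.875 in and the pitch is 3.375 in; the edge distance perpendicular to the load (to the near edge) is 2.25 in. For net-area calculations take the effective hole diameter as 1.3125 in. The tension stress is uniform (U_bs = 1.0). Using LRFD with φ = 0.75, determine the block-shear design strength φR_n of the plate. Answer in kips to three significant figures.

Shear plane L_v = 1.875 + 3·3.375 = 12 in; A_gv = 12 × 0.25 = 3 in².
A_nv = (12 − 3.5·1.3125) × 0.25 = 1.852 in².
A_nt = (2.25 − 0.5·1.3125) × 0.25 = 0.3984 in².
0.6 F_u A_nv = 72.21 kips; 0.6 F_y A_gv = 90 kips → shear rupture governs the shear term.
R_n = 72.21 + 1.0 × 65 × 0.3984 = 98.11 kips.
Design strength φR_n = 0.75 × 98.11 = 73.6 kips.

73.6 kips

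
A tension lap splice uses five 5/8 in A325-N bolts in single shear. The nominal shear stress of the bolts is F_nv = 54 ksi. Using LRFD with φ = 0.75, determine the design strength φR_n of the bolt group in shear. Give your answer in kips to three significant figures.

62.1 kips

A_b = π × 0.625² / 4 = 0.3068 in².
R_n = F_nv · A_b · n · n_s = 54 × 0.3068 × 5 × 1 = 82.83 kips.
Design strength φR_n = 0.75 × 82.83 = 62.1 kips.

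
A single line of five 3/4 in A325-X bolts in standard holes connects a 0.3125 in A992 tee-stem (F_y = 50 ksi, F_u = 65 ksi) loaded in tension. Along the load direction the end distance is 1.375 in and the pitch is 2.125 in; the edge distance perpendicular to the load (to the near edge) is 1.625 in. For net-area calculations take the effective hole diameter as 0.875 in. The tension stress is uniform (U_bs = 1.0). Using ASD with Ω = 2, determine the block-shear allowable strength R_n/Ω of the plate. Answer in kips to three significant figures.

48.2 kips

Shear plane L_v = 1.375 + 4·2.125 = 9.875 in; A_gv = 9.875 × 0.3125 = 3.086 in².
A_nv = (9.875 − 4.5·0.875) × 0.3125 = 1.855 in².
A_nt = (1.625 − 0.5·0.875) × 0.3125 = 0.3711 in².
0.6 F_u A_nv = 72.36 kips; 0.6 F_y A_gv = 92.58 kips → shear rupture governs the shear term.
R_n = 72.36 + 1.0 × 65 × 0.3711 = 96.48 kips.
Allowable strength R_n/Ω = 96.48 / 2 = 48.2 kips.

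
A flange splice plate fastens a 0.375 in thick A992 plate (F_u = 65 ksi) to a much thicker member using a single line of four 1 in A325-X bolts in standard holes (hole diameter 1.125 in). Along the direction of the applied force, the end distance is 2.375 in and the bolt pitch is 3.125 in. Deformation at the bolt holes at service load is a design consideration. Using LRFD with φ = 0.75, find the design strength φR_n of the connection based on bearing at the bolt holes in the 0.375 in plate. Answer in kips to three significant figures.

171 kips

Per bolt r_n = 1.2 l_c t F_u ≤ 2.4 d t F_u; upper limit = 2.4 × 1 × 0.375 × 65 = 58.5 kips.
Edge bolt: l_c = 2.375 − 1.125/2 = 1.812 in → 1.2 × 1.812 × 0.375 × 65 = 53.02 → r_n = 53.02 kips.
Interior bolts: l_c = 3.125 − 1.125 = 2 in → 1.2 × 2 × 0.375 × 65 = 58.5 → r_n = 58.5 kips.
R_n = 1 × 53.02 + 3 × 58.5 = 228.5 kips.
Design strength φR_n = 0.75 × 228.5 = 171 kips.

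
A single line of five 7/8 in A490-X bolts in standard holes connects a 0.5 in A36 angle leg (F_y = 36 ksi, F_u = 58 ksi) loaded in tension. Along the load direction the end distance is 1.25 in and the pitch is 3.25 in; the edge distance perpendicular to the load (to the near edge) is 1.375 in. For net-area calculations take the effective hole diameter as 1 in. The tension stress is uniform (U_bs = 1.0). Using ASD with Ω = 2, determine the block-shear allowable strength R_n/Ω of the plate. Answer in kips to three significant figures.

Shear plane L_v = 1.25 + 4·3.25 = 14.25 in; A_gv = 14.25 × 0.5 = 7.125 in².
A_nv = (14.25 − 4.5·1) × 0.5 = 4.875 in².
A_nt = (1.375 − 0.5·1) × 0.5 = 0.4375 in².
0.6 F_u A_nv = 169.6 kips; 0.6 F_y A_gv = 153.9 kips → shear yielding governs the shear term.
R_n = 153.9 + 1.0 × 58 × 0.4375 = 179.3 kips.
Allowable strength R_n/Ω = 179.3 / 2 = 89.6 kips.

89.6 kips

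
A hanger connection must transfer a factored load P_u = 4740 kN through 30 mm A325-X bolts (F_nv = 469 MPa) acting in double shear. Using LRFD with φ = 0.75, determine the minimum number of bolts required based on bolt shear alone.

10 bolts

A_b = π·30²/4 = 706.9 mm².
Per-bolt design strength φR_n = 0.75 × 469 × 706.9 × 2 / 1000 = 497.3 kN.
n ≥ 4740 / 497.3 = 9.532 → use 10 bolts.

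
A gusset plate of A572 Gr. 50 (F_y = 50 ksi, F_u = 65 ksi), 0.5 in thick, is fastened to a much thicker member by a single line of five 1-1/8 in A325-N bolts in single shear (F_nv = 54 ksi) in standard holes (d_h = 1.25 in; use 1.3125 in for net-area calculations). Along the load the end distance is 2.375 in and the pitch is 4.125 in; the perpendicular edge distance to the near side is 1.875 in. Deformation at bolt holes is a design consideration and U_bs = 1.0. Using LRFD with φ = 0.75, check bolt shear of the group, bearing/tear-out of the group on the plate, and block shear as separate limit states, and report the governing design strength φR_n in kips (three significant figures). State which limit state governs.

201 kips (bolt shear governs)

Bolt shear: A_b = π·1.125²/4 = 0.994 in²; R_n = 54 × 0.994 × 5 × 1 = 268.4 kips → 0.75 × 268.4 = 201 kips.
Bearing: edge l_c = 1.75, r_n = 68.25 kips; interior l_c = 2.875, r_n = 87.75 kips; R_n = 68.25 + 4·87.75 = 419.2 kips → 314 kips.
Block shear: A_gv = 9.438, A_nv = 6.484, A_nt = 0.6094 in²; R_n = min(0.6F_uA_nv, 0.6F_yA_gv) + U_bs·F_u·A_nt = 292.5 kips → 219 kips.
Bolt shear governs: 201 kips.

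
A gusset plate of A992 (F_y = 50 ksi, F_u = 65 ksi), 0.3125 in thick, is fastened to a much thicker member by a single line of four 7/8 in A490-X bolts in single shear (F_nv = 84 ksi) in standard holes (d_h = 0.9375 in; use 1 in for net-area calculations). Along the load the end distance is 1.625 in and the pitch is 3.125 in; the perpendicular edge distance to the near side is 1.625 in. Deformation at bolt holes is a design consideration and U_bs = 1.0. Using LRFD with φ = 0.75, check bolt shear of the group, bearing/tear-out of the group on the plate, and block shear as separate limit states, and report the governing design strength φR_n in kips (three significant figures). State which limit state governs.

85.7 kips (block shear governs)

Bolt shear: A_b = π·0.875²/4 = 0.6013 in²; R_n = 84 × 0.6013 × 4 × 1 = 202 kips → 0.75 × 202 = 152 kips.
Bearing: edge l_c = 1.156, r_n = 28.18 kips; interior l_c = 2.188, r_n = 42.66 kips; R_n = 28.18 + 3·42.66 = 156.2 kips → 117 kips.
Block shear: A_gv = 3.438, A_nv = 2.344, A_nt = 0.3516 in²; R_n = min(0.6F_uA_nv, 0.6F_yA_gv) + U_bs·F_u·A_nt = 114.3 kips → 85.7 kips.
Block shear governs: 85.7 kips.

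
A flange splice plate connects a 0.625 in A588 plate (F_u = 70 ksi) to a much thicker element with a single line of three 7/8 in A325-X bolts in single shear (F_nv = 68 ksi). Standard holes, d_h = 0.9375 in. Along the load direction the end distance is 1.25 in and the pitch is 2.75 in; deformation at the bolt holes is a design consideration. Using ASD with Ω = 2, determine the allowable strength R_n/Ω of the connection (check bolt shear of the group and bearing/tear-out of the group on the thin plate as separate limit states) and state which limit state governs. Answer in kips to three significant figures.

Bolt shear: A_b = π·0.875²/4 = 0.6013 in²; R_n = 68 × 0.6013 × 3 × 1 = 122.7 kips → 122.7 / 2 = 61.3 kips.
Bearing (1.2 l_c t F_u ≤ 2.4 d t F_u): upper limit = 2.4·0.875·0.625·70 = 91.88 kips.
  Edge l_c = 1.25 − 0.9375/2 = 0.7812 → r_n = 41.02 kips; interior l_c = 2.75 − 0.9375 = 1.812 → r_n = 91.88 kips.
  R_n,bearing = 1·41.02 + 2·91.88 = 224.8 kips → 224.8 / 2 = 112 kips.
Bolt shear governs: 61.3 kips.

61.3 kips (bolt shear governs)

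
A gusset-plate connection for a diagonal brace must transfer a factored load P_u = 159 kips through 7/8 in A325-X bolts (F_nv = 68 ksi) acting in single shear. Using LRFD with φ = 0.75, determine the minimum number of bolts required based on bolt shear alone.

6 bolts

A_b = π·0.875²/4 = 0.6013 in².
Per-bolt design strength φR_n = 0.75 × 68 × 0.6013 × 1 = 30.67 kips.
n ≥ 159 / 30.67 = 5.185 → use 6 bolts.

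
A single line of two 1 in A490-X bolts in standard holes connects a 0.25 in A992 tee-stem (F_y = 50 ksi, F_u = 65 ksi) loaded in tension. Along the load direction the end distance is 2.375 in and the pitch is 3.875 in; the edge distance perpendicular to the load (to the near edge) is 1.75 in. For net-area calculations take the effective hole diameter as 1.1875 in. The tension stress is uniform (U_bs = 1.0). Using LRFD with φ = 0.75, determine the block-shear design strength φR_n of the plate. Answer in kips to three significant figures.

Shear plane L_v = 2.375 + 1·3.875 = 6.25 in; A_gv = 6.25 × 0.25 = 1.562 in².
A_nv = (6.25 − 1.5·1.1875) × 0.25 = 1.117 in².
A_nt = (1.75 − 0.5·1.1875) × 0.25 = 0.2891 in².
0.6 F_u A_nv = 43.57 kips; 0.6 F_y A_gv = 46.88 kips → shear rupture governs the shear term.
R_n = 43.57 + 1.0 × 65 × 0.2891 = 62.36 kips.
Design strength φR_n = 0.75 × 62.36 = 46.8 kips.

46.8 kips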